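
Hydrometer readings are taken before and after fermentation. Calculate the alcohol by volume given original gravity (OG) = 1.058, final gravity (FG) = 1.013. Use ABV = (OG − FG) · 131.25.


ABV = (1.058 − 1.013) · 131.25

5.9063 % ABV


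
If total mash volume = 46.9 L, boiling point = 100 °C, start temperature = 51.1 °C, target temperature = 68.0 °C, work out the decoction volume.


V_dec = V_total·(T_target − T_start)/(T_boil − T_start)
V_dec = 46.9·(68.0 − 51.1)/(100 − 51.1)

16.2088 L


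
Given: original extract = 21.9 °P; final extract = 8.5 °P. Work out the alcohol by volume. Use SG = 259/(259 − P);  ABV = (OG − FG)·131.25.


OG = 259/(259 − 21.9) = 1.0924
FG = 259/(259 − 8.5) = 1.0339
ABV = (1.0924 − 1.0339)·131.25

7.6695 % ABV


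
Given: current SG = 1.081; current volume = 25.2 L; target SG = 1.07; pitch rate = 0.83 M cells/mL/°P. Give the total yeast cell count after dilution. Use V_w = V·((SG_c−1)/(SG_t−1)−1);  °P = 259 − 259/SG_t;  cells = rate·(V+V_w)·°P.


V_w = 25.2·((1.081−1)/(1.07−1)−1) = 3.9600
V_final = 25.2 + 3.9600 = 29.1600
°P = 259 − 259/1.07 = 16.9439
cells = 0.83·29.1600·16.9439

410.0904 billion cells


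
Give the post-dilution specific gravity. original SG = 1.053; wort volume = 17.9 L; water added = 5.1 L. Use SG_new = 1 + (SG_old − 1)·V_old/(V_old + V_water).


pts = (1.053 − 1)·1000·17.9/(17.9 + 5.1) = 41.2478
SG_new = 1 + 41.2478/1000

1.0412


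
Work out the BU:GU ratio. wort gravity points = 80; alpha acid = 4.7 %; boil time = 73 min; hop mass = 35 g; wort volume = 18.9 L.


U = 1.65·0.000125^(GP/1000)·(1−e^(−0.04t))/4.15;  IBU = (α/100)·m·U·1000/V;  BU:GU = IBU/GP
U = 1.65·0.000125^(80/1000)·(1−e^(−0.04·73))/4.15 = 0.1833
IBU = (4.7/100)·35·0.1833·1000/18.9 = 15.9520
BU:GU = 15.9520/80

0.1994


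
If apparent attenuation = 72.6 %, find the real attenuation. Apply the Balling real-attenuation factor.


RA = AA · 0.8192
RA = 72.6 · 0.8192

59.4739 %


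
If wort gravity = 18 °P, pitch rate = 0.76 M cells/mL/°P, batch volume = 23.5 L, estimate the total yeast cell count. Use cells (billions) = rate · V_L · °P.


cells = 0.76 · 23.5 · 18

321.4800 billion cells


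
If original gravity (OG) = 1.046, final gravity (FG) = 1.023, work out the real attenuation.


AA = (OG−FG)/(OG−1)·100;  RA = AA·0.8192
AA = (1.046 − 1.023)/(1.046 − 1)·100 = 50.0000
RA = 50.0000·0.8192

40.9600 %


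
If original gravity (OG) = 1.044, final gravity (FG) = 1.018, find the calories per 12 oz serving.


ABW = (OG−FG)·131.25·0.79/FG;  °P = 259 − 259/SG (for OG→OE and FG→AE);  RE = 0.1808·OE + 0.8192·AE;  Cal = (6.9·ABW + 4·(RE−0.1))·FG·3.55
ABW = (1.044 − 1.018)·131.25·0.79/1.018 = 2.6482
OE = 259 − 259/1.044 = 10.9157 °P
AE = 259 − 259/1.018 = 4.5796 °P
RE = 0.1808·10.9157 + 0.8192·4.5796 = 5.7251 °P
Cal = (6.9·2.6482 + 4·(5.7251−0.1))·1.018·3.55

147.3503 kcal


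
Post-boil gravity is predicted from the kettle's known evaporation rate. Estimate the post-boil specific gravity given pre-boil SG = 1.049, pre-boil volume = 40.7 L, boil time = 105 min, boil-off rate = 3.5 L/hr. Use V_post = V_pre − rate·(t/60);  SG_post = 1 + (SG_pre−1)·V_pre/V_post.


V_post = 40.7 − 3.5·(105/60) = 34.5750
SG_post = 1 + (1.049 − 1)·40.7/34.5750

1.0577


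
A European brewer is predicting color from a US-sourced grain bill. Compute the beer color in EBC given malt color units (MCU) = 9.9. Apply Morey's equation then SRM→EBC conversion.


SRM = 1.4922·MCU^0.6859;  EBC = SRM·1.97
SRM = 1.4922·9.9^0.6859 = 7.1901
EBC = 7.1901·1.97

14.1644 EBC


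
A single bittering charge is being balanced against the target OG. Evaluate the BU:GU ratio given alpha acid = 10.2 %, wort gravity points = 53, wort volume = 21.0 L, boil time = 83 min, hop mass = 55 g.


U = 1.65·0.000125^(GP/1000)·(1−e^(−0.04t))/4.15;  IBU = (α/100)·m·U·1000/V;  BU:GU = IBU/GP
U = 1.65·0.000125^(53/1000)·(1−e^(−0.04·83))/4.15 = 0.2380
IBU = (10.2/100)·55·0.2380·1000/21.0 = 63.5805
BU:GU = 63.5805/53

1.1996


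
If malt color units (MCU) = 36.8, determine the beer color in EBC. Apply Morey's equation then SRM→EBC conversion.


SRM = 1.4922·MCU^0.6859;  EBC = SRM·1.97
SRM = 1.4922·36.8^0.6859 = 17.6947
EBC = 17.6947·1.97

34.8585 EBC


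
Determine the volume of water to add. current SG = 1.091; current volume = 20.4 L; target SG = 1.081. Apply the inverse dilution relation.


V_water = V·((SG_curr − 1)/(SG_target − 1) − 1)
V_water = 20.4·((1.091 − 1)/(1.081 − 1) − 1)

2.5185 L


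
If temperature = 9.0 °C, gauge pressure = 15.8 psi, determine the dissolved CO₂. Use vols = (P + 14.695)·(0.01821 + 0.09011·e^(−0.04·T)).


vols = (15.8 + 14.695)·(0.01821 + 0.09011·e^(−0.04·9.0))

2.4725 volumes


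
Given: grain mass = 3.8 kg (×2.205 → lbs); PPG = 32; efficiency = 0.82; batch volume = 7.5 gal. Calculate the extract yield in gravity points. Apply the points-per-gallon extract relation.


points = lbs × PPG × eff / vol
lbs = 3.8 × 2.205 = 8.3790
points = 8.3790 × 32 × 0.82 / 7.5

29.3153 points


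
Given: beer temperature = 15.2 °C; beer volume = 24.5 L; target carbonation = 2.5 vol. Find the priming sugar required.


residual = 14.695·(0.01821 + 0.09011·e^(−0.04·T));  sugar = (target − residual)·4.0·V
residual = 14.695·(0.01821 + 0.09011·e^(−0.04·15.2)) = 0.9885
sugar = (2.5 − 0.9885)·4.0·24.5

148.1247 g


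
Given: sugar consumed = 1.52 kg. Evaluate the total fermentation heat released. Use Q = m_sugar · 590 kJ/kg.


Q = 1.52 · 590

896.8000 kJ


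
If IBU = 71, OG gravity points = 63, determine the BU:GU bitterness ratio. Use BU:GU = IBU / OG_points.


BU:GU = 71 / 63

1.1270


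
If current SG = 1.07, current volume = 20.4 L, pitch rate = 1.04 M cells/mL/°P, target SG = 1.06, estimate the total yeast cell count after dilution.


V_w = V·((SG_c−1)/(SG_t−1)−1);  °P = 259 − 259/SG_t;  cells = rate·(V+V_w)·°P
V_w = 20.4·((1.07−1)/(1.06−1)−1) = 3.4000
V_final = 20.4 + 3.4000 = 23.8000
°P = 259 − 259/1.06 = 14.6604
cells = 1.04·23.8000·14.6604

362.8737 billion cells


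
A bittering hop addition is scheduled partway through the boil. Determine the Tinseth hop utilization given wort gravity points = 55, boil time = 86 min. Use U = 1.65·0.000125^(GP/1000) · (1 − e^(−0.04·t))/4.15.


bigness = 1.65·0.000125^(55/1000) = 1.0065
boil_factor = (1 − e^(−0.04·86))/4.15 = 0.2332
U = 1.0065 · 0.2332

0.2348


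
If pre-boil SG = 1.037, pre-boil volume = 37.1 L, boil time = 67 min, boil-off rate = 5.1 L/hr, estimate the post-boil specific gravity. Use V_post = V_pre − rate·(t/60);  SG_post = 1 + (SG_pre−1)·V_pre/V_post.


V_post = 37.1 − 5.1·(67/60) = 31.4050
SG_post = 1 + (1.037 − 1)·37.1/31.4050

1.0437


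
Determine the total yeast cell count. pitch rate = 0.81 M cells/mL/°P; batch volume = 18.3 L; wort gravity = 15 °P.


cells (billions) = rate · V_L · °P
cells = 0.81 · 18.3 · 15

222.3450 billion cells


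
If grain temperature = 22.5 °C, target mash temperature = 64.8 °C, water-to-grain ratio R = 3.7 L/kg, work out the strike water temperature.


T_strike = (0.41/R)·(T_mash − T_grain) + T_mash
T_strike = (0.41/3.7)·(64.8 − 22.5) + 64.8

69.4873 °C


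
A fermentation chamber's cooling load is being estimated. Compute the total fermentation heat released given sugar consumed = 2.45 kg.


Q = m_sugar · 590 kJ/kg
Q = 2.45 · 590

1445.5000 kJ


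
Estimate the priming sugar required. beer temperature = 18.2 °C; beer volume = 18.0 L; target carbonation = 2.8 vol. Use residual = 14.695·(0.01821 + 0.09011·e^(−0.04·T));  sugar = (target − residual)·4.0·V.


residual = 14.695·(0.01821 + 0.09011·e^(−0.04·18.2)) = 0.9070
sugar = (2.8 − 0.9070)·4.0·18.0

136.2959 g


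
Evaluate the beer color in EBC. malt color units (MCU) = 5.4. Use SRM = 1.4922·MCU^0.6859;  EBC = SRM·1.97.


SRM = 1.4922·5.4^0.6859 = 4.7443
EBC = 4.7443·1.97

9.3464 EBC


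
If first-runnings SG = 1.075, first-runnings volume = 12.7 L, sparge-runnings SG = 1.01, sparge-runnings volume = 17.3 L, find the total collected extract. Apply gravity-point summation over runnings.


total = Σ (SG_i − 1)·1000·V_i
first = (1.075 − 1)·1000·12.7 = 952.5000
sparge = (1.01 − 1)·1000·17.3 = 173.0000
total = 952.5000 + 173.0000

1125.5000 gravity·L


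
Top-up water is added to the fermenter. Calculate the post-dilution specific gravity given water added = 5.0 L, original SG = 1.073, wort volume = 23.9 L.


SG_new = 1 + (SG_old − 1)·V_old/(V_old + V_water)
pts = (1.073 − 1)·1000·23.9/(23.9 + 5.0) = 60.3702
SG_new = 1 + 60.3702/1000

1.0604


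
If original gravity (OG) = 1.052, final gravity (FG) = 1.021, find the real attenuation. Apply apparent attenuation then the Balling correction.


AA = (OG−FG)/(OG−1)·100;  RA = AA·0.8192
AA = (1.052 − 1.021)/(1.052 − 1)·100 = 59.6154
RA = 59.6154·0.8192

48.8369 %


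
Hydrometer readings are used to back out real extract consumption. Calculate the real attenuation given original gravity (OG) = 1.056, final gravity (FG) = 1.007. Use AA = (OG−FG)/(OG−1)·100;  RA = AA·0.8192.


AA = (1.056 − 1.007)/(1.056 − 1)·100 = 87.5000
RA = 87.5000·0.8192

71.6800 %


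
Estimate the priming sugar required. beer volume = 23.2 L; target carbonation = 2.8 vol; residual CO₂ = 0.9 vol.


sugar = (target − residual)·4.0·V
sugar = (2.8 − 0.9)·4.0·23.2

176.3200 g


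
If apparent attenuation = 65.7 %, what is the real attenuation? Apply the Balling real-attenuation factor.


RA = AA · 0.8192
RA = 65.7 · 0.8192

53.8214 %


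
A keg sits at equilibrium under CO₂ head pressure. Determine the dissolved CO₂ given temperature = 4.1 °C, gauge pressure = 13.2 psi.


vols = (P + 14.695)·(0.01821 + 0.09011·e^(−0.04·T))
vols = (13.2 + 14.695)·(0.01821 + 0.09011·e^(−0.04·4.1))

2.6414 volumes


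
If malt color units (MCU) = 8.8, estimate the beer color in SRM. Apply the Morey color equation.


SRM = 1.4922 · MCU^0.6859
SRM = 1.4922 · 8.8^0.6859

6.6320 SRM


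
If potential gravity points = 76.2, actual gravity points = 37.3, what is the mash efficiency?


efficiency = actual / potential × 100
efficiency = 37.3 / 76.2 × 100

48.9501 %


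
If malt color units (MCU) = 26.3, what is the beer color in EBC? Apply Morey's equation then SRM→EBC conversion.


SRM = 1.4922·MCU^0.6859;  EBC = SRM·1.97
SRM = 1.4922·26.3^0.6859 = 14.0532
EBC = 14.0532·1.97

27.6848 EBC


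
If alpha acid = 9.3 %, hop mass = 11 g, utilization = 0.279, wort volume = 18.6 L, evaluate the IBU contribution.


IBU = (α/100)·mass·U·1000 / V
IBU = (9.3/100)·11·0.279·1000 / 18.6

15.3450 IBU


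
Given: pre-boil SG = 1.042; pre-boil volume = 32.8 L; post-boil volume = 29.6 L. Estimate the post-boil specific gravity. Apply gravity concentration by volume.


SG_post = 1 + (SG_pre − 1)·V_pre/V_post
pts_pre = (1.042 − 1)·1000 = 42.0000
pts_post = 42.0000·32.8/29.6 = 46.5405
SG_post = 1 + 46.5405/1000

1.0465


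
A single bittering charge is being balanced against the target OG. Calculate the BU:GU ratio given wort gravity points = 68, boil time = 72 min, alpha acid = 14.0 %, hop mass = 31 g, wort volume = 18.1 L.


U = 1.65·0.000125^(GP/1000)·(1−e^(−0.04t))/4.15;  IBU = (α/100)·m·U·1000/V;  BU:GU = IBU/GP
U = 1.65·0.000125^(68/1000)·(1−e^(−0.04·72))/4.15 = 0.2037
IBU = (14.0/100)·31·0.2037·1000/18.1 = 48.8368
BU:GU = 48.8368/68

0.7182


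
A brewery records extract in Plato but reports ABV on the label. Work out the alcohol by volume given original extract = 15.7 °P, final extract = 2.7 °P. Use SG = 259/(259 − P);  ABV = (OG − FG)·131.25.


OG = 259/(259 − 15.7) = 1.0645
FG = 259/(259 − 2.7) = 1.0105
ABV = (1.0645 − 1.0105)·131.25

7.0868 % ABV


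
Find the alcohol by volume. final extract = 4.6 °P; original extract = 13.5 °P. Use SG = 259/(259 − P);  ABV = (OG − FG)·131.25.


OG = 259/(259 − 13.5) = 1.0550
FG = 259/(259 − 4.6) = 1.0181
ABV = (1.0550 − 1.0181)·131.25

4.8442 % ABV


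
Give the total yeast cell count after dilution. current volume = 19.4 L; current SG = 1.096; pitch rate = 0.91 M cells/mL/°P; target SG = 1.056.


V_w = V·((SG_c−1)/(SG_t−1)−1);  °P = 259 − 259/SG_t;  cells = rate·(V+V_w)·°P
V_w = 19.4·((1.096−1)/(1.056−1)−1) = 13.8571
V_final = 19.4 + 13.8571 = 33.2571
°P = 259 − 259/1.056 = 13.7348
cells = 0.91·33.2571·13.7348

415.6715 billion cells


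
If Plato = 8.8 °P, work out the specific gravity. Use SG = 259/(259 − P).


SG = 259/(259 − 8.8)

1.0352


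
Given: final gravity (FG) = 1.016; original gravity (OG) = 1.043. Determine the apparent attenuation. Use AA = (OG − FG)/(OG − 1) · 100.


AA = (1.043 − 1.016)/(1.043 − 1) · 100

62.7907 %


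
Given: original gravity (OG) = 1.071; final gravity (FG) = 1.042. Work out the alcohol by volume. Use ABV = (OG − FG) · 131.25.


ABV = (1.071 − 1.042) · 131.25

3.8062 % ABV


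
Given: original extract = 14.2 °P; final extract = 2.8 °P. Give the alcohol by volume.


SG = 259/(259 − P);  ABV = (OG − FG)·131.25
OG = 259/(259 − 14.2) = 1.0580
FG = 259/(259 − 2.8) = 1.0109
ABV = (1.0580 − 1.0109)·131.25

6.1789 % ABV


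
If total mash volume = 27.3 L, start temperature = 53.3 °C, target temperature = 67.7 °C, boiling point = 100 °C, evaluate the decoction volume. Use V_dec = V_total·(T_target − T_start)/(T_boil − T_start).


V_dec = 27.3·(67.7 − 53.3)/(100 − 53.3)

8.4180 L


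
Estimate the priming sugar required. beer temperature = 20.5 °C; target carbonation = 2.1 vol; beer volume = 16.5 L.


residual = 14.695·(0.01821 + 0.09011·e^(−0.04·T));  sugar = (target − residual)·4.0·V
residual = 14.695·(0.01821 + 0.09011·e^(−0.04·20.5)) = 0.8508
sugar = (2.1 − 0.8508)·4.0·16.5

82.4471 g


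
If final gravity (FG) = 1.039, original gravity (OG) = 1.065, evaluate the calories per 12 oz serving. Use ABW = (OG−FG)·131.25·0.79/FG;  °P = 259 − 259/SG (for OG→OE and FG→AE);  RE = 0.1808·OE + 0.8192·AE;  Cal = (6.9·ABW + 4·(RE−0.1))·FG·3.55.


ABW = (1.065 − 1.039)·131.25·0.79/1.039 = 2.5947
OE = 259 − 259/1.065 = 15.8075 °P
AE = 259 − 259/1.039 = 9.7218 °P
RE = 0.1808·15.8075 + 0.8192·9.7218 = 10.8221 °P
Cal = (6.9·2.5947 + 4·(10.8221−0.1))·1.039·3.55

224.2277 kcal


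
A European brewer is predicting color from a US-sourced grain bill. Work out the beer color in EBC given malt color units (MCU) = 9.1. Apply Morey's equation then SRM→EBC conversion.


SRM = 1.4922·MCU^0.6859;  EBC = SRM·1.97
SRM = 1.4922·9.1^0.6859 = 6.7863
EBC = 6.7863·1.97

13.3690 EBC


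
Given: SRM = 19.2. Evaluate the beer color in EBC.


EBC = SRM · 1.97
EBC = 19.2 · 1.97

37.8240 EBC


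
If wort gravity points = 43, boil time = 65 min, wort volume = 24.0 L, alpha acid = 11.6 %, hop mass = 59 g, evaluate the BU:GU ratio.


U = 1.65·0.000125^(GP/1000)·(1−e^(−0.04t))/4.15;  IBU = (α/100)·m·U·1000/V;  BU:GU = IBU/GP
U = 1.65·0.000125^(43/1000)·(1−e^(−0.04·65))/4.15 = 0.2501
IBU = (11.6/100)·59·0.2501·1000/24.0 = 71.3156
BU:GU = 71.3156/43

1.6585


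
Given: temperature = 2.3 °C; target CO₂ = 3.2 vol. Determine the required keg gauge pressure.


psi = vols/(0.01821 + 0.09011·e^(−0.04·T)) − 14.695
psi = 3.2/(0.01821 + 0.09011·e^(−0.04·2.3)) − 14.695

17.1776 psi


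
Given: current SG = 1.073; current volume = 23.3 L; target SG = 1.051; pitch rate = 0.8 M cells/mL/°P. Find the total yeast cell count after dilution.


V_w = V·((SG_c−1)/(SG_t−1)−1);  °P = 259 − 259/SG_t;  cells = rate·(V+V_w)·°P
V_w = 23.3·((1.073−1)/(1.051−1)−1) = 10.0510
V_final = 23.3 + 10.0510 = 33.3510
°P = 259 − 259/1.051 = 12.5680
cells = 0.8·33.3510·12.5680

335.3249 billion cells


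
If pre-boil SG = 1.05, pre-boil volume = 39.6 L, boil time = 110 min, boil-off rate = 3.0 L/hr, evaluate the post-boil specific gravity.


V_post = V_pre − rate·(t/60);  SG_post = 1 + (SG_pre−1)·V_pre/V_post
V_post = 39.6 − 3.0·(110/60) = 34.1000
SG_post = 1 + (1.05 − 1)·39.6/34.1000

1.0581


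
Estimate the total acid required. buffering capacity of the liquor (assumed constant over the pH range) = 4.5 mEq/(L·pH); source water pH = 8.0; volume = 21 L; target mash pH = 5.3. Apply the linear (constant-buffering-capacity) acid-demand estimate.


acid = buffering capacity · (pH_source − pH_target) · V
acid = 4.5 · (8.0 − 5.3) · 21

255.1500 mEq


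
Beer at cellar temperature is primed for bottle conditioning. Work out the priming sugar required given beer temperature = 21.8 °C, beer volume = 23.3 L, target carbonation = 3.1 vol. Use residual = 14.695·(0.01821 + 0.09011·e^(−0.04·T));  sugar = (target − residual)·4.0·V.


residual = 14.695·(0.01821 + 0.09011·e^(−0.04·21.8)) = 0.8212
sugar = (3.1 − 0.8212)·4.0·23.3

212.3796 g


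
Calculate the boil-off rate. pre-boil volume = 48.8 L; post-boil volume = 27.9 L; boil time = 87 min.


rate = (V_pre − V_post) / (t_min/60)
rate = (48.8 − 27.9) / (87/60)

14.4138 L/hr


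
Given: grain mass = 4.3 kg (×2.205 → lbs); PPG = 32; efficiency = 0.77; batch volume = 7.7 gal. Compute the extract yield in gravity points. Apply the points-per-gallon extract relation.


points = lbs × PPG × eff / vol
lbs = 4.3 × 2.205 = 9.4815
points = 9.4815 × 32 × 0.77 / 7.7

30.3408 points


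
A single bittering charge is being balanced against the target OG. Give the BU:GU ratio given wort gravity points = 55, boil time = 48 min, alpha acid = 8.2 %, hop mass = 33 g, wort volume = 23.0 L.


U = 1.65·0.000125^(GP/1000)·(1−e^(−0.04t))/4.15;  IBU = (α/100)·m·U·1000/V;  BU:GU = IBU/GP
U = 1.65·0.000125^(55/1000)·(1−e^(−0.04·48))/4.15 = 0.2070
IBU = (8.2/100)·33·0.2070·1000/23.0 = 24.3509
BU:GU = 24.3509/55

0.4427


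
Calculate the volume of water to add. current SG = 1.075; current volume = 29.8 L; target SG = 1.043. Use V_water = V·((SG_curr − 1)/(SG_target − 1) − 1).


V_water = 29.8·((1.075 − 1)/(1.043 − 1) − 1)

22.1767 L


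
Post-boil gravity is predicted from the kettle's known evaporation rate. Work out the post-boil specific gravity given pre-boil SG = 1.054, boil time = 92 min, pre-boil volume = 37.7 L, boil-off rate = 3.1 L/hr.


V_post = V_pre − rate·(t/60);  SG_post = 1 + (SG_pre−1)·V_pre/V_post
V_post = 37.7 − 3.1·(92/60) = 32.9467
SG_post = 1 + (1.054 − 1)·37.7/32.9467

1.0618


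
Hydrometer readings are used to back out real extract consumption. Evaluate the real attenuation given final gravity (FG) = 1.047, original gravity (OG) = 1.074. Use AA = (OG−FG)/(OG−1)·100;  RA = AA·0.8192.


AA = (1.074 − 1.047)/(1.074 − 1)·100 = 36.4865
RA = 36.4865·0.8192

29.8897 %


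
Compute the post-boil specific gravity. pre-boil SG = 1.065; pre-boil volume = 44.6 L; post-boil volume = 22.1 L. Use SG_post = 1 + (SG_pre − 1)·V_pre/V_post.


pts_pre = (1.065 − 1)·1000 = 65.0000
pts_post = 65.0000·44.6/22.1 = 131.1765
SG_post = 1 + 131.1765/1000

1.1312


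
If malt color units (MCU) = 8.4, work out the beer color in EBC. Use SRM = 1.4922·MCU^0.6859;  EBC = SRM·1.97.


SRM = 1.4922·8.4^0.6859 = 6.4238
EBC = 6.4238·1.97

12.6548 EBC


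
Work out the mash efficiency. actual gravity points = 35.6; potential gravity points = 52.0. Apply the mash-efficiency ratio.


efficiency = actual / potential × 100
efficiency = 35.6 / 52.0 × 100

68.4615 %


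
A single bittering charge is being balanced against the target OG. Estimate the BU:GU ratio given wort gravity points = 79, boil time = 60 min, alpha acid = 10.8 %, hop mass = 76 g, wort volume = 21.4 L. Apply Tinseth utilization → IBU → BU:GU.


U = 1.65·0.000125^(GP/1000)·(1−e^(−0.04t))/4.15;  IBU = (α/100)·m·U·1000/V;  BU:GU = IBU/GP
U = 1.65·0.000125^(79/1000)·(1−e^(−0.04·60))/4.15 = 0.1777
IBU = (10.8/100)·76·0.1777·1000/21.4 = 68.1732
BU:GU = 68.1732/79

0.8630


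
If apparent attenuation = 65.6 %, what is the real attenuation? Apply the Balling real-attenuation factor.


RA = AA · 0.8192
RA = 65.6 · 0.8192

53.7395 %


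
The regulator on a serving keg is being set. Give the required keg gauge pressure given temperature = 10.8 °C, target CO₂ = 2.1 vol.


psi = vols/(0.01821 + 0.09011·e^(−0.04·T)) − 14.695
psi = 2.1/(0.01821 + 0.09011·e^(−0.04·10.8)) − 14.695

12.6807 psi


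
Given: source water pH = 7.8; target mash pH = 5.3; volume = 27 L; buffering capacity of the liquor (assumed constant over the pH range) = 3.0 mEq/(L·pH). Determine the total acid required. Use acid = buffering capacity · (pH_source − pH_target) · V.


acid = 3.0 · (7.8 − 5.3) · 27

202.5000 mEq


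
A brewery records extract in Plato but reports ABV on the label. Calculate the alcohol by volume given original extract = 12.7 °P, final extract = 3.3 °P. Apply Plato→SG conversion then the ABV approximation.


SG = 259/(259 − P);  ABV = (OG − FG)·131.25
OG = 259/(259 − 12.7) = 1.0516
FG = 259/(259 − 3.3) = 1.0129
ABV = (1.0516 − 1.0129)·131.25

5.0738 % ABV


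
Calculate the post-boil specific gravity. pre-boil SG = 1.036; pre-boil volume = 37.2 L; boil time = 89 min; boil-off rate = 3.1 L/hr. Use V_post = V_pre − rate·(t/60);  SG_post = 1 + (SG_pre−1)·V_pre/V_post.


V_post = 37.2 − 3.1·(89/60) = 32.6017
SG_post = 1 + (1.036 − 1)·37.2/32.6017

1.0411


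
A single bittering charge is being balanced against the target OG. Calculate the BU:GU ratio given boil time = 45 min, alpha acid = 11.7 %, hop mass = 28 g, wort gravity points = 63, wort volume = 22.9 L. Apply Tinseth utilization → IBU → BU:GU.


U = 1.65·0.000125^(GP/1000)·(1−e^(−0.04t))/4.15;  IBU = (α/100)·m·U·1000/V;  BU:GU = IBU/GP
U = 1.65·0.000125^(63/1000)·(1−e^(−0.04·45))/4.15 = 0.1884
IBU = (11.7/100)·28·0.1884·1000/22.9 = 26.9514
BU:GU = 26.9514/63

0.4278


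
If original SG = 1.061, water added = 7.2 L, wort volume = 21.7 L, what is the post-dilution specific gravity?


SG_new = 1 + (SG_old − 1)·V_old/(V_old + V_water)
pts = (1.061 − 1)·1000·21.7/(21.7 + 7.2) = 45.8028
SG_new = 1 + 45.8028/1000

1.0458


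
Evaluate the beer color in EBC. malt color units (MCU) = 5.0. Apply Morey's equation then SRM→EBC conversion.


SRM = 1.4922·MCU^0.6859;  EBC = SRM·1.97
SRM = 1.4922·5.0^0.6859 = 4.5004
EBC = 4.5004·1.97

8.8658 EBC


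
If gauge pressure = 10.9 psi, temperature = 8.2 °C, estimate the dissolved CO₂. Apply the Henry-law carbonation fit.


vols = (P + 14.695)·(0.01821 + 0.09011·e^(−0.04·T))
vols = (10.9 + 14.695)·(0.01821 + 0.09011·e^(−0.04·8.2))

2.1275 volumes


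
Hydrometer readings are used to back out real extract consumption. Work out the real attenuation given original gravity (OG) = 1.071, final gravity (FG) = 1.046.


AA = (OG−FG)/(OG−1)·100;  RA = AA·0.8192
AA = (1.071 − 1.046)/(1.071 − 1)·100 = 35.2113
RA = 35.2113·0.8192

28.8451 %


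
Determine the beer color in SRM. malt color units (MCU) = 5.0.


SRM = 1.4922 · MCU^0.6859
SRM = 1.4922 · 5.0^0.6859

4.5004 SRM


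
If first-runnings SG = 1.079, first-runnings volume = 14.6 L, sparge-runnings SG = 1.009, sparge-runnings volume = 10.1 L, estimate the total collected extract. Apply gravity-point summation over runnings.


total = Σ (SG_i − 1)·1000·V_i
first = (1.079 − 1)·1000·14.6 = 1153.4000
sparge = (1.009 − 1)·1000·10.1 = 90.9000
total = 1153.4000 + 90.9000

1244.3000 gravity·L


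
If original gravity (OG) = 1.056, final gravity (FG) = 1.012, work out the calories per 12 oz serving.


ABW = (OG−FG)·131.25·0.79/FG;  °P = 259 − 259/SG (for OG→OE and FG→AE);  RE = 0.1808·OE + 0.8192·AE;  Cal = (6.9·ABW + 4·(RE−0.1))·FG·3.55
ABW = (1.056 − 1.012)·131.25·0.79/1.012 = 4.5082
OE = 259 − 259/1.056 = 13.7348 °P
AE = 259 − 259/1.012 = 3.0711 °P
RE = 0.1808·13.7348 + 0.8192·3.0711 = 4.9991 °P
Cal = (6.9·4.5082 + 4·(4.9991−0.1))·1.012·3.55

182.1550 kcal


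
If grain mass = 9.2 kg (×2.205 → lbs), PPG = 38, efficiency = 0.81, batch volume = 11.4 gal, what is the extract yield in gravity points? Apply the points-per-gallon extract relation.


points = lbs × PPG × eff / vol
lbs = 9.2 × 2.205 = 20.2860
points = 20.2860 × 38 × 0.81 / 11.4

54.7722 points


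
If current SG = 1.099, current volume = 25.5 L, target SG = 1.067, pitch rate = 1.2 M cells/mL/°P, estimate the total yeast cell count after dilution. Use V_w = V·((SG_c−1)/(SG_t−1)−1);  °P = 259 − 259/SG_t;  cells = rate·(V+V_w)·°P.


V_w = 25.5·((1.099−1)/(1.067−1)−1) = 12.1791
V_final = 25.5 + 12.1791 = 37.6791
°P = 259 − 259/1.067 = 16.2634
cells = 1.2·37.6791·16.2634

735.3464 billion cells


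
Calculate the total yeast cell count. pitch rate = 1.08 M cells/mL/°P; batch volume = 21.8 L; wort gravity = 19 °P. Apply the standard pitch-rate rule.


cells (billions) = rate · V_L · °P
cells = 1.08 · 21.8 · 19

447.3360 billion cells


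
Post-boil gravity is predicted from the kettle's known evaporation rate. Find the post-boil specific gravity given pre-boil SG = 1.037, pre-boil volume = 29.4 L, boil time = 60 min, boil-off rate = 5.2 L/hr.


V_post = V_pre − rate·(t/60);  SG_post = 1 + (SG_pre−1)·V_pre/V_post
V_post = 29.4 − 5.2·(60/60) = 24.2000
SG_post = 1 + (1.037 − 1)·29.4/24.2000

1.0450


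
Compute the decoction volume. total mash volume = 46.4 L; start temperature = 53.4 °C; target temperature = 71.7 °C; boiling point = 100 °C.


V_dec = V_total·(T_target − T_start)/(T_boil − T_start)
V_dec = 46.4·(71.7 − 53.4)/(100 − 53.4)

18.2215 L


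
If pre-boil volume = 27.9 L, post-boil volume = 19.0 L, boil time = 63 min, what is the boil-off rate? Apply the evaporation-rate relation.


rate = (V_pre − V_post) / (t_min/60)
rate = (27.9 − 19.0) / (63/60)

8.4762 L/hr


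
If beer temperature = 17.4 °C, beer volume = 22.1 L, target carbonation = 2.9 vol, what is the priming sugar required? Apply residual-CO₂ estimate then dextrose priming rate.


residual = 14.695·(0.01821 + 0.09011·e^(−0.04·T));  sugar = (target − residual)·4.0·V
residual = 14.695·(0.01821 + 0.09011·e^(−0.04·17.4)) = 0.9278
sugar = (2.9 − 0.9278)·4.0·22.1

174.3431 g


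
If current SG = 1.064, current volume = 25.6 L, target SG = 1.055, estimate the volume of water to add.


V_water = V·((SG_curr − 1)/(SG_target − 1) − 1)
V_water = 25.6·((1.064 − 1)/(1.055 − 1) − 1)

4.1891 L


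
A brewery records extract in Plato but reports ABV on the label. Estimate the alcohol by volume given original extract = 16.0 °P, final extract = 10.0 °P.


SG = 259/(259 − P);  ABV = (OG − FG)·131.25
OG = 259/(259 − 16.0) = 1.0658
FG = 259/(259 − 10.0) = 1.0402
ABV = (1.0658 − 1.0402)·131.25

3.3709 % ABV


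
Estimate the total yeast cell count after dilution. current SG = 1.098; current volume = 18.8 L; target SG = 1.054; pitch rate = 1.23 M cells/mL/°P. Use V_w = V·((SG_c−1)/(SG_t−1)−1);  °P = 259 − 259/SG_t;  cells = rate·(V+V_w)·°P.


V_w = 18.8·((1.098−1)/(1.054−1)−1) = 15.3185
V_final = 18.8 + 15.3185 = 34.1185
°P = 259 − 259/1.054 = 13.2694
cells = 1.23·34.1185·13.2694

556.8628 billion cells


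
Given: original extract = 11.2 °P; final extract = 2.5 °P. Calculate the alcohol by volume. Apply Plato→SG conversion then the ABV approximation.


SG = 259/(259 − P);  ABV = (OG − FG)·131.25
OG = 259/(259 − 11.2) = 1.0452
FG = 259/(259 − 2.5) = 1.0097
ABV = (1.0452 − 1.0097)·131.25

4.6530 % ABV


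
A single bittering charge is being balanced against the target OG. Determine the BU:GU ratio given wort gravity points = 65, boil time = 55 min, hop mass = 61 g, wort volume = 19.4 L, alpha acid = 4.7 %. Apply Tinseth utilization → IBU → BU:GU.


U = 1.65·0.000125^(GP/1000)·(1−e^(−0.04t))/4.15;  IBU = (α/100)·m·U·1000/V;  BU:GU = IBU/GP
U = 1.65·0.000125^(65/1000)·(1−e^(−0.04·55))/4.15 = 0.1971
IBU = (4.7/100)·61·0.1971·1000/19.4 = 29.1312
BU:GU = 29.1312/65

0.4482


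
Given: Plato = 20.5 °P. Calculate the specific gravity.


SG = 259/(259 − P)
SG = 259/(259 − 20.5)

1.0860


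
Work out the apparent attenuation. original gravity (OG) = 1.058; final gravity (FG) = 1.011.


AA = (OG − FG)/(OG − 1) · 100
AA = (1.058 − 1.011)/(1.058 − 1) · 100

81.0345 %


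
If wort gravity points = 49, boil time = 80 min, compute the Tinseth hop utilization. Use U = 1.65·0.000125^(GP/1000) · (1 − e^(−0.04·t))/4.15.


bigness = 1.65·0.000125^(49/1000) = 1.0623
boil_factor = (1 − e^(−0.04·80))/4.15 = 0.2311
U = 1.0623 · 0.2311

0.2455


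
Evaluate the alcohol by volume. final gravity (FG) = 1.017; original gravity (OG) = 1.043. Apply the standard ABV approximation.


ABV = (OG − FG) · 131.25
ABV = (1.043 − 1.017) · 131.25

3.4125 % ABV


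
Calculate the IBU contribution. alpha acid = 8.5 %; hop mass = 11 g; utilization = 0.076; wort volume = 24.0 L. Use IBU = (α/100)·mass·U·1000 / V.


IBU = (8.5/100)·11·0.076·1000 / 24.0

2.9608 IBU


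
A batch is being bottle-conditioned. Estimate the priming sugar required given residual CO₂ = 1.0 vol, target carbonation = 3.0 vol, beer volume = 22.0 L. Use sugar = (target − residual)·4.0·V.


sugar = (3.0 − 1.0)·4.0·22.0

176.0000 g


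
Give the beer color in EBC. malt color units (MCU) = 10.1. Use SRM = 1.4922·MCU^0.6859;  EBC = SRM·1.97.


SRM = 1.4922·10.1^0.6859 = 7.2894
EBC = 7.2894·1.97

14.3601 EBC


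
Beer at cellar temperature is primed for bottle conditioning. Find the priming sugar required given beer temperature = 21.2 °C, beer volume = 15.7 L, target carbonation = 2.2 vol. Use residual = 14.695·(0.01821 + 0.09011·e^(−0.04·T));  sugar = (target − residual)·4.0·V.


residual = 14.695·(0.01821 + 0.09011·e^(−0.04·21.2)) = 0.8347
sugar = (2.2 − 0.8347)·4.0·15.7

85.7410 g


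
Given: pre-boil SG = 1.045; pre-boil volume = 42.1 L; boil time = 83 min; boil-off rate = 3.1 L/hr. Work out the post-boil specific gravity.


V_post = V_pre − rate·(t/60);  SG_post = 1 + (SG_pre−1)·V_pre/V_post
V_post = 42.1 − 3.1·(83/60) = 37.8117
SG_post = 1 + (1.045 − 1)·42.1/37.8117

1.0501


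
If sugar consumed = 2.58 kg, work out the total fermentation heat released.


Q = m_sugar · 590 kJ/kg
Q = 2.58 · 590

1522.2000 kJ


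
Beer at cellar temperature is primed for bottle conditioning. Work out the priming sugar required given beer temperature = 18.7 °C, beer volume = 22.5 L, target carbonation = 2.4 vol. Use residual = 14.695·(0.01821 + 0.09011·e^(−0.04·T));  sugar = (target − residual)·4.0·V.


residual = 14.695·(0.01821 + 0.09011·e^(−0.04·18.7)) = 0.8943
sugar = (2.4 − 0.8943)·4.0·22.5

135.5094 g


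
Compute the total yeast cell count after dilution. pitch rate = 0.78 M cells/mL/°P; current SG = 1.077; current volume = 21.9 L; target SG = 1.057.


V_w = V·((SG_c−1)/(SG_t−1)−1);  °P = 259 − 259/SG_t;  cells = rate·(V+V_w)·°P
V_w = 21.9·((1.077−1)/(1.057−1)−1) = 7.6842
V_final = 21.9 + 7.6842 = 29.5842
°P = 259 − 259/1.057 = 13.9669
cells = 0.78·29.5842·13.9669

322.2955 billion cells


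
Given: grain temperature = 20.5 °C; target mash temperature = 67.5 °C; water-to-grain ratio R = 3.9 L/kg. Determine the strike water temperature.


T_strike = (0.41/R)·(T_mash − T_grain) + T_mash
T_strike = (0.41/3.9)·(67.5 − 20.5) + 67.5

72.4410 °C


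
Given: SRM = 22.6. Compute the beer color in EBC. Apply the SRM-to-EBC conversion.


EBC = SRM · 1.97
EBC = 22.6 · 1.97

44.5220 EBC


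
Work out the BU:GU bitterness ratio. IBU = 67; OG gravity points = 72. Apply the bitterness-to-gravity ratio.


BU:GU = IBU / OG_points
BU:GU = 67 / 72

0.9306


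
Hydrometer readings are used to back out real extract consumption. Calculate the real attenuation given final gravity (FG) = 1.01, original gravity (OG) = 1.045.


AA = (OG−FG)/(OG−1)·100;  RA = AA·0.8192
AA = (1.045 − 1.01)/(1.045 − 1)·100 = 77.7778
RA = 77.7778·0.8192

63.7156 %


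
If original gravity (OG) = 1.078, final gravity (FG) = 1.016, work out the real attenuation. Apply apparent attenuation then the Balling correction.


AA = (OG−FG)/(OG−1)·100;  RA = AA·0.8192
AA = (1.078 − 1.016)/(1.078 − 1)·100 = 79.4872
RA = 79.4872·0.8192

65.1159 %


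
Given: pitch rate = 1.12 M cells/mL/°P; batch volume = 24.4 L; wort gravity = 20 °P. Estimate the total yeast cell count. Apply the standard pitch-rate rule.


cells (billions) = rate · V_L · °P
cells = 1.12 · 24.4 · 20

546.5600 billion cells


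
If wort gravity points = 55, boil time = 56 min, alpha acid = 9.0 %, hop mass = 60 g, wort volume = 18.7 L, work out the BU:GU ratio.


U = 1.65·0.000125^(GP/1000)·(1−e^(−0.04t))/4.15;  IBU = (α/100)·m·U·1000/V;  BU:GU = IBU/GP
U = 1.65·0.000125^(55/1000)·(1−e^(−0.04·56))/4.15 = 0.2167
IBU = (9.0/100)·60·0.2167·1000/18.7 = 62.5796
BU:GU = 62.5796/55

1.1378


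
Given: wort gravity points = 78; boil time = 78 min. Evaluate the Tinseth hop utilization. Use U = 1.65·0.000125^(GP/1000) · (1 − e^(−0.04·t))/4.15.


bigness = 1.65·0.000125^(78/1000) = 0.8185
boil_factor = (1 − e^(−0.04·78))/4.15 = 0.2303
U = 0.8185 · 0.2303

0.1885


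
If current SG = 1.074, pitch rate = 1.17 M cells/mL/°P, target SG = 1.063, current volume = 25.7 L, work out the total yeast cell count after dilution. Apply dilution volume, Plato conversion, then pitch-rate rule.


V_w = V·((SG_c−1)/(SG_t−1)−1);  °P = 259 − 259/SG_t;  cells = rate·(V+V_w)·°P
V_w = 25.7·((1.074−1)/(1.063−1)−1) = 4.4873
V_final = 25.7 + 4.4873 = 30.1873
°P = 259 − 259/1.063 = 15.3500
cells = 1.17·30.1873·15.3500

542.1472 billion cells


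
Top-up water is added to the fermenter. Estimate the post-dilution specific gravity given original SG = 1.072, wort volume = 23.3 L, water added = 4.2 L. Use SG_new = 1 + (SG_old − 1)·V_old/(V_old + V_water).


pts = (1.072 − 1)·1000·23.3/(23.3 + 4.2) = 61.0036
SG_new = 1 + 61.0036/1000

1.0610


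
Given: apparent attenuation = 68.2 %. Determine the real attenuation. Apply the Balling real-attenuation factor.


RA = AA · 0.8192
RA = 68.2 · 0.8192

55.8694 %


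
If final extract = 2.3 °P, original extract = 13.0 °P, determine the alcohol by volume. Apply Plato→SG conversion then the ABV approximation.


SG = 259/(259 − P);  ABV = (OG − FG)·131.25
OG = 259/(259 − 13.0) = 1.0528
FG = 259/(259 − 2.3) = 1.0090
ABV = (1.0528 − 1.0090)·131.25

5.7600 % ABV


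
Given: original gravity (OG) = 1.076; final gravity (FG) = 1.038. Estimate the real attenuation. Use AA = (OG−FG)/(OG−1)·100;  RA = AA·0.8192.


AA = (1.076 − 1.038)/(1.076 − 1)·100 = 50.0000
RA = 50.0000·0.8192

40.9600 %


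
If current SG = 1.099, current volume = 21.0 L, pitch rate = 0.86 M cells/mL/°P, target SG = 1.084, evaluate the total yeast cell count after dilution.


V_w = V·((SG_c−1)/(SG_t−1)−1);  °P = 259 − 259/SG_t;  cells = rate·(V+V_w)·°P
V_w = 21.0·((1.099−1)/(1.084−1)−1) = 3.7500
V_final = 21.0 + 3.7500 = 24.7500
°P = 259 − 259/1.084 = 20.0701
cells = 0.86·24.7500·20.0701

427.1923 billion cells


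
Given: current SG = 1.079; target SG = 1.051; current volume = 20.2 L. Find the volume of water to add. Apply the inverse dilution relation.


V_water = V·((SG_curr − 1)/(SG_target − 1) − 1)
V_water = 20.2·((1.079 − 1)/(1.051 − 1) − 1)

11.0902 L


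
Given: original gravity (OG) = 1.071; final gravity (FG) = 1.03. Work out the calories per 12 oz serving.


ABW = (OG−FG)·131.25·0.79/FG;  °P = 259 − 259/SG (for OG→OE and FG→AE);  RE = 0.1808·OE + 0.8192·AE;  Cal = (6.9·ABW + 4·(RE−0.1))·FG·3.55
ABW = (1.071 − 1.03)·131.25·0.79/1.03 = 4.1274
OE = 259 − 259/1.071 = 17.1699 °P
AE = 259 − 259/1.03 = 7.5437 °P
RE = 0.1808·17.1699 + 0.8192·7.5437 = 9.2841 °P
Cal = (6.9·4.1274 + 4·(9.2841−0.1))·1.03·3.55

238.4597 kcal


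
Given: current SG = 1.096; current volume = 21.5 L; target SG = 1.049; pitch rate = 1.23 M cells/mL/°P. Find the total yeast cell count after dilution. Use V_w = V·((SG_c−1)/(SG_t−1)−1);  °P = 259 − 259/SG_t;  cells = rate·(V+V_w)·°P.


V_w = 21.5·((1.096−1)/(1.049−1)−1) = 20.6224
V_final = 21.5 + 20.6224 = 42.1224
°P = 259 − 259/1.049 = 12.0982
cells = 1.23·42.1224·12.0982

626.8146 billion cells


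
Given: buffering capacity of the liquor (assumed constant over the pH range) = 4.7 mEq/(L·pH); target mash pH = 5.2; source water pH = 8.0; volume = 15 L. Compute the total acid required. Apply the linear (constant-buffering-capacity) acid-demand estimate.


acid = buffering capacity · (pH_source − pH_target) · V
acid = 4.7 · (8.0 − 5.2) · 15

197.4000 mEq


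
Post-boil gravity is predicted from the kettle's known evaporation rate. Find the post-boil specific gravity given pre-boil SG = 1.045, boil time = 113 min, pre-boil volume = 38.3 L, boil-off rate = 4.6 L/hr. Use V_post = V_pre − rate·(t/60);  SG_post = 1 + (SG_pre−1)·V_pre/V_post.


V_post = 38.3 − 4.6·(113/60) = 29.6367
SG_post = 1 + (1.045 − 1)·38.3/29.6367

1.0582


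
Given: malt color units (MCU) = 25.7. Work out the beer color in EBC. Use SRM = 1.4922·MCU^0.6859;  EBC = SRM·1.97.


SRM = 1.4922·25.7^0.6859 = 13.8325
EBC = 13.8325·1.97

27.2500 EBC


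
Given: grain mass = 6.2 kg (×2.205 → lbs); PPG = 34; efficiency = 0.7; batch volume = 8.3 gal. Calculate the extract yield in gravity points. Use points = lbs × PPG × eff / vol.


lbs = 6.2 × 2.205 = 13.6710
points = 13.6710 × 34 × 0.7 / 8.3

39.2012 points


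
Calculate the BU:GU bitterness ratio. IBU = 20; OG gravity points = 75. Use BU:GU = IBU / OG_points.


BU:GU = 20 / 75

0.2667


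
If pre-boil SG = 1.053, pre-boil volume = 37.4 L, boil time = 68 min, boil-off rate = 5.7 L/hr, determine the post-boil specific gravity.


V_post = V_pre − rate·(t/60);  SG_post = 1 + (SG_pre−1)·V_pre/V_post
V_post = 37.4 − 5.7·(68/60) = 30.9400
SG_post = 1 + (1.053 − 1)·37.4/30.9400

1.0641


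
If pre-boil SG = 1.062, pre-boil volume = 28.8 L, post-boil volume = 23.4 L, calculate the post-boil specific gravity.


SG_post = 1 + (SG_pre − 1)·V_pre/V_post
pts_pre = (1.062 − 1)·1000 = 62.0000
pts_post = 62.0000·28.8/23.4 = 76.3077
SG_post = 1 + 76.3077/1000

1.0763


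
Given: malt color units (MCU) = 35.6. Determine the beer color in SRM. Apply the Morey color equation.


SRM = 1.4922 · MCU^0.6859
SRM = 1.4922 · 35.6^0.6859

17.2968 SRM


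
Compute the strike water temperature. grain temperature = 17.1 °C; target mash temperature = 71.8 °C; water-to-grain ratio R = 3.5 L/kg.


T_strike = (0.41/R)·(T_mash − T_grain) + T_mash
T_strike = (0.41/3.5)·(71.8 − 17.1) + 71.8

78.2077 °C


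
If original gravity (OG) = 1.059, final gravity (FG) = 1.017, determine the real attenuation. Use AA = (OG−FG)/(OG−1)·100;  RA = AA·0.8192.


AA = (1.059 − 1.017)/(1.059 − 1)·100 = 71.1864
RA = 71.1864·0.8192

58.3159 %


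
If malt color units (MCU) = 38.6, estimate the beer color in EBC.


SRM = 1.4922·MCU^0.6859;  EBC = SRM·1.97
SRM = 1.4922·38.6^0.6859 = 18.2838
EBC = 18.2838·1.97

36.0192 EBC
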